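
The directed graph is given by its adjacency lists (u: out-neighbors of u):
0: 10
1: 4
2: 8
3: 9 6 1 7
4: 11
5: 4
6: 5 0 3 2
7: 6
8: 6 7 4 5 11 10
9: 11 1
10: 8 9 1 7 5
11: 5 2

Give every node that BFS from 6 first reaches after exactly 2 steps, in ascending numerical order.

1, 4, 7, 8, 9, 10

Level 0: 6
Level 1: 0, 2, 3, 5
Level 2: 1, 4, 7, 8, 9, 10
Level 3: 11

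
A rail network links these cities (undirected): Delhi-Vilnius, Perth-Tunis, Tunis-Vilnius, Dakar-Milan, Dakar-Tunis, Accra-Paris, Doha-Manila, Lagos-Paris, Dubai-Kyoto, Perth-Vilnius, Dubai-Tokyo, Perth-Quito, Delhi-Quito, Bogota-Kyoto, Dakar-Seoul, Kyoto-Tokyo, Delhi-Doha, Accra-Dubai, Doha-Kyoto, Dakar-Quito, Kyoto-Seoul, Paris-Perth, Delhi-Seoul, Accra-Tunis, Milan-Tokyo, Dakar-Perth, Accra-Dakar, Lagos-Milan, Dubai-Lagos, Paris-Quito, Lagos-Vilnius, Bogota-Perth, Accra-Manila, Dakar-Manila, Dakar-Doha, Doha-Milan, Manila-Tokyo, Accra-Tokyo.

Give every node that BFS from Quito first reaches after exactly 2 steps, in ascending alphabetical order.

Level 0: Quito
Level 1: Dakar, Delhi, Paris, Perth
Level 2: Accra, Bogota, Doha, Lagos, Manila, Milan, Seoul, Tunis, Vilnius
Level 3: Dubai, Kyoto, Tokyo

Accra, Bogota, Doha, Lagos, Manila, Milan, Seoul, Tunis, Vilnius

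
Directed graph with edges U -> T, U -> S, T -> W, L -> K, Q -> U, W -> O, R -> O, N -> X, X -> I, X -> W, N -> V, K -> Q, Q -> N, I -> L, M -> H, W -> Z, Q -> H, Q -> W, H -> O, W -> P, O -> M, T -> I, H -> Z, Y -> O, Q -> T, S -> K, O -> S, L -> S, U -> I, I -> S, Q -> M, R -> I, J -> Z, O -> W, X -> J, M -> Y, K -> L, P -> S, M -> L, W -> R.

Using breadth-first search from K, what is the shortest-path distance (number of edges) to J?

4

Level 0: K
Level 1: L, Q
Level 2: H, M, N, S, T, U, W
Level 3: I, O, P, R, V, X, Y, Z
Level 4: J
J first appears at level 4.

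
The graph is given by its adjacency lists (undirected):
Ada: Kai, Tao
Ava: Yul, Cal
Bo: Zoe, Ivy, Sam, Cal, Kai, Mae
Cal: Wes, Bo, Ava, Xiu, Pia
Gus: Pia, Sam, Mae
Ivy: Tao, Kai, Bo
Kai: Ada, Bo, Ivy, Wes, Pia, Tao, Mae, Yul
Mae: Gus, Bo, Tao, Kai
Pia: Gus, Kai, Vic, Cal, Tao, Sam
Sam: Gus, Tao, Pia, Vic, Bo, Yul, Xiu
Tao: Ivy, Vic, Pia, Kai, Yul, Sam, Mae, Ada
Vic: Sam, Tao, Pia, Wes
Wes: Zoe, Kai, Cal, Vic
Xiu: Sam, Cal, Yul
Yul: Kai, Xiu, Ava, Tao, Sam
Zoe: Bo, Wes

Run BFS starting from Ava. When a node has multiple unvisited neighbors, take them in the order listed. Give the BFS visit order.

Visit Ava; enqueue Yul, Cal → queue [Yul, Cal]
Visit Yul; enqueue Kai, Xiu, Tao, Sam → queue [Cal, Kai, Xiu, Tao, Sam]
Visit Cal; enqueue Wes, Bo, Pia → queue [Kai, Xiu, Tao, Sam, Wes, Bo, Pia]
Visit Kai; enqueue Ada, Ivy, Mae → queue [Xiu, Tao, Sam, Wes, Bo, Pia, Ada, Ivy, Mae]
Visit Xiu → queue [Tao, Sam, Wes, Bo, Pia, Ada, Ivy, Mae]
Visit Tao; enqueue Vic → queue [Sam, Wes, Bo, Pia, Ada, Ivy, Mae, Vic]
Visit Sam; enqueue Gus → queue [Wes, Bo, Pia, Ada, Ivy, Mae, Vic, Gus]
Visit Wes; enqueue Zoe → queue [Bo, Pia, Ada, Ivy, Mae, Vic, Gus, Zoe]
Visit Bo → queue [Pia, Ada, Ivy, Mae, Vic, Gus, Zoe]
Visit Pia → queue [Ada, Ivy, Mae, Vic, Gus, Zoe]
Visit Ada → queue [Ivy, Mae, Vic, Gus, Zoe]
Visit Ivy → queue [Mae, Vic, Gus, Zoe]
Visit Mae → queue [Vic, Gus, Zoe]
Visit Vic → queue [Gus, Zoe]
Visit Gus → queue [Zoe]
Visit Zoe → queue []

Ava, Yul, Cal, Kai, Xiu, Tao, Sam, Wes, Bo, Pia, Ada, Ivy, Mae, Vic, Gus, Zoe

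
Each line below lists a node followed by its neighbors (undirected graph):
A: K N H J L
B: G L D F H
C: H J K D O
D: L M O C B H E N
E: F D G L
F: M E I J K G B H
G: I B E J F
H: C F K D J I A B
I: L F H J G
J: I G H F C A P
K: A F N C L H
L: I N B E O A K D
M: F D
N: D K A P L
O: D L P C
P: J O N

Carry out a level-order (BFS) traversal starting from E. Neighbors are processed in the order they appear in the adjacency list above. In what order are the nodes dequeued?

Visit E; enqueue F, D, G, L → queue [F, D, G, L]
Visit F; enqueue M, I, J, K, B, H → queue [D, G, L, M, I, J, K, B, H]
Visit D; enqueue O, C, N → queue [G, L, M, I, J, K, B, H, O, C, N]
Visit G → queue [L, M, I, J, K, B, H, O, C, N]
Visit L; enqueue A → queue [M, I, J, K, B, H, O, C, N, A]
Visit M → queue [I, J, K, B, H, O, C, N, A]
Visit I → queue [J, K, B, H, O, C, N, A]
Visit J; enqueue P → queue [K, B, H, O, C, N, A, P]
Visit K → queue [B, H, O, C, N, A, P]
Visit B → queue [H, O, C, N, A, P]
Visit H → queue [O, C, N, A, P]
Visit O → queue [C, N, A, P]
Visit C → queue [N, A, P]
Visit N → queue [A, P]
Visit A → queue [P]
Visit P → queue []

E → F → D → G → L → M → I → J → K → B → H → O → C → N → A → P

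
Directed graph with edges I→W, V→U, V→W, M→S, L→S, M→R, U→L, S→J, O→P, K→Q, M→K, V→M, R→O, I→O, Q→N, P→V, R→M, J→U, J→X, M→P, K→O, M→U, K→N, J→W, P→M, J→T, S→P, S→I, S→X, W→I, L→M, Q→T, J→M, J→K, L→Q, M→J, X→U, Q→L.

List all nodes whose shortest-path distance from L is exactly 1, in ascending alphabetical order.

Level 0: L
Level 1: M, Q, S
Level 2: I, J, K, N, P, R, T, U, X
Level 3: O, V, W

M, Q, S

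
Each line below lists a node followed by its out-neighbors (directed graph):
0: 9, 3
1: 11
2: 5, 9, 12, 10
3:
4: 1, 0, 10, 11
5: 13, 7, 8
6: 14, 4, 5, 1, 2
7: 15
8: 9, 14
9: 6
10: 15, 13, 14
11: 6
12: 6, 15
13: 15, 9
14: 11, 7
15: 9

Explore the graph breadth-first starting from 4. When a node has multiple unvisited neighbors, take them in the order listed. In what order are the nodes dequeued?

4, 1, 0, 10, 11, 9, 3, 15, 13, 14, 6, 7, 5, 2, 8, 12

Visit 4; enqueue 1, 0, 10, 11 → queue [1, 0, 10, 11]
Visit 1 → queue [0, 10, 11]
Visit 0; enqueue 9, 3 → queue [10, 11, 9, 3]
Visit 10; enqueue 15, 13, 14 → queue [11, 9, 3, 15, 13, 14]
Visit 11; enqueue 6 → queue [9, 3, 15, 13, 14, 6]
Visit 9 → queue [3, 15, 13, 14, 6]
Visit 3 → queue [15, 13, 14, 6]
Visit 15 → queue [13, 14, 6]
Visit 13 → queue [14, 6]
Visit 14; enqueue 7 → queue [6, 7]
Visit 6; enqueue 5, 2 → queue [7, 5, 2]
Visit 7 → queue [5, 2]
Visit 5; enqueue 8 → queue [2, 8]
Visit 2; enqueue 12 → queue [8, 12]
Visit 8 → queue [12]
Visit 12 → queue []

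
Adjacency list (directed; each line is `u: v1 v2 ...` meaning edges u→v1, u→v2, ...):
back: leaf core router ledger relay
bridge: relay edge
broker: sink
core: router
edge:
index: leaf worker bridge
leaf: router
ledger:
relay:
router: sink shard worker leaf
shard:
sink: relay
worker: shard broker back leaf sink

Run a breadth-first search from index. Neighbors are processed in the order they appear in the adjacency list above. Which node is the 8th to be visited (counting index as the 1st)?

Visit index; enqueue leaf, worker, bridge → queue [leaf, worker, bridge]
Visit leaf; enqueue router → queue [worker, bridge, router]
Visit worker; enqueue shard, broker, back, sink → queue [bridge, router, shard, broker, back, sink]
Visit bridge; enqueue relay, edge → queue [router, shard, broker, back, sink, relay, edge]
Visit router → queue [shard, broker, back, sink, relay, edge]
Visit shard → queue [broker, back, sink, relay, edge]
Visit broker → queue [back, sink, relay, edge]
Visit back; enqueue core, ledger → queue [sink, relay, edge, core, ledger]
Visit sink → queue [relay, edge, core, ledger]
Visit relay → queue [edge, core, ledger]
Visit edge → queue [core, ledger]
Visit core → queue [ledger]
Visit ledger → queue []

Visit order: index, leaf, worker, bridge, router, shard, broker, back, sink, relay, edge, core, ledger

back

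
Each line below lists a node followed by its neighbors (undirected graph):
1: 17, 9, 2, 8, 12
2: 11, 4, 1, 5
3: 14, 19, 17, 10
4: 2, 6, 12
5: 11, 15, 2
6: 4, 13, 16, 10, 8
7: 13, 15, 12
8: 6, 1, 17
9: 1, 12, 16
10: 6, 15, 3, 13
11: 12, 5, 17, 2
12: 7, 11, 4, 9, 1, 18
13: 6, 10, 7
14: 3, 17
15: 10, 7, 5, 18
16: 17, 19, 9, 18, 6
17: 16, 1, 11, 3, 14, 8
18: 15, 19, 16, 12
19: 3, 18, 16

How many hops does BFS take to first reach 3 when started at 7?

Level 0: 7
Level 1: 12, 13, 15
Level 2: 1, 4, 5, 6, 9, 10, 11, 18
Level 3: 2, 3, 8, 16, 17, 19
Level 4: 14
3 first appears at level 3.

3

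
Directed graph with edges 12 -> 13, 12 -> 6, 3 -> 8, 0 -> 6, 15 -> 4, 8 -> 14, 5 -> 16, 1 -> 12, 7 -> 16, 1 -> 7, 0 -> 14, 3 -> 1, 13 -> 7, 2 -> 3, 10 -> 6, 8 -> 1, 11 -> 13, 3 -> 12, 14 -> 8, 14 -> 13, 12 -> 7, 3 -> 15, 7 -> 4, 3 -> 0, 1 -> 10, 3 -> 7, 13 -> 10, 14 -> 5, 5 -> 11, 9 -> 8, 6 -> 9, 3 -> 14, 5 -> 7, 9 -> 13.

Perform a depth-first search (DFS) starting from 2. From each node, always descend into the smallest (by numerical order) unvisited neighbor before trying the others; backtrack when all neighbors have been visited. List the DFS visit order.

2, 3, 0, 6, 9, 8, 1, 7, 4, 16, 10, 12, 13, 14, 5, 11, 15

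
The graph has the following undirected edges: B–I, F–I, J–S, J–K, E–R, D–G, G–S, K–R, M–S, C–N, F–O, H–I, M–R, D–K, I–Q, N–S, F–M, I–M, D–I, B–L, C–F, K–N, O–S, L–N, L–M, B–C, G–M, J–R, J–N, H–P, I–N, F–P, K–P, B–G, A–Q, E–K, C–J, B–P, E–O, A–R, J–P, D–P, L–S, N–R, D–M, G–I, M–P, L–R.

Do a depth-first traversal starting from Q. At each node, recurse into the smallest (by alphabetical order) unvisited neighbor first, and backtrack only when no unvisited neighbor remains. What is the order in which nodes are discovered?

Q A R E K D G B C F I H P J N L M S O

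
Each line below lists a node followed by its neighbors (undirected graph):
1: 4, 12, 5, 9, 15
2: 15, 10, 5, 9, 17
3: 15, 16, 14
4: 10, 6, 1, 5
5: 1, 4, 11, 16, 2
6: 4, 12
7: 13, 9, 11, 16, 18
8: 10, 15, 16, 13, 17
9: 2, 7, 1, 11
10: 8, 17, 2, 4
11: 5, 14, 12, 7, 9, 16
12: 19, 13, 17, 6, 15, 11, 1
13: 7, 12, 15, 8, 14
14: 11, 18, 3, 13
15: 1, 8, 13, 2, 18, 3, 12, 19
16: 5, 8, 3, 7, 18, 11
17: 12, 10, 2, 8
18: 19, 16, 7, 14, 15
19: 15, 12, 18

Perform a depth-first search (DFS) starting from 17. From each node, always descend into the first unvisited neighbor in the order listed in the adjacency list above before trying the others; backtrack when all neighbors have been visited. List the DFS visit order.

17 -> 12 -> 19 -> 15 -> 1 -> 4 -> 10 -> 8 -> 16 -> 5 -> 11 -> 14 -> 18 -> 7 -> 13 -> 9 -> 2 -> 3 -> 6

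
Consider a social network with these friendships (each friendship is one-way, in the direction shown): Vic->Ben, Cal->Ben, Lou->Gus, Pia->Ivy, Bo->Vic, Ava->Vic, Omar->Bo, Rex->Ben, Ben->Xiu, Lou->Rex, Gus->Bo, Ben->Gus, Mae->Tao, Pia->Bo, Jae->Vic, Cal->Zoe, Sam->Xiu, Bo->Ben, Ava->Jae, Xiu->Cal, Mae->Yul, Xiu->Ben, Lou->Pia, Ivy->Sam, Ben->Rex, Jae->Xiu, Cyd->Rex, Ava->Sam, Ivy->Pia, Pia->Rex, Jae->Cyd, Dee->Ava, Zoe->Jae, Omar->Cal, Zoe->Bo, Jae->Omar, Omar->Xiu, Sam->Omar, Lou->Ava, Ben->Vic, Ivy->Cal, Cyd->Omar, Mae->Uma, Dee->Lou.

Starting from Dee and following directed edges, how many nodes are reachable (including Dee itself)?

17

BFS from Dee visits: Dee, Ava, Lou, Jae, Sam, Vic, Gus, Pia, Rex, Cyd, Omar, Xiu, Ben, Bo, Ivy, Cal, Zoe
Reachable nodes: 17 of 21 total.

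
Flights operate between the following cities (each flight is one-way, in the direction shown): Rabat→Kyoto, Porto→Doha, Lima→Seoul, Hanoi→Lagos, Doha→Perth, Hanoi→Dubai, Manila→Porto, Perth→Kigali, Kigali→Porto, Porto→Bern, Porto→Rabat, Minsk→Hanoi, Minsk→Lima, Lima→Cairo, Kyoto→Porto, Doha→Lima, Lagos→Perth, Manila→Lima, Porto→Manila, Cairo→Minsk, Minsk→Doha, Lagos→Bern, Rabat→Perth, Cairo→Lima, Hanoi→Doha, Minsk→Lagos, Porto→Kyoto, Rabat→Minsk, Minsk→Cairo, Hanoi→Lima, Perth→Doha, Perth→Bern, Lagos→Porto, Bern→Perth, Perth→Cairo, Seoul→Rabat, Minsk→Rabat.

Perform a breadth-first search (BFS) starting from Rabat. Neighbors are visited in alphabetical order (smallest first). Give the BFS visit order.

Rabat Kyoto Minsk Perth Porto Cairo Doha Hanoi Lagos Lima Bern Kigali Manila Dubai Seoul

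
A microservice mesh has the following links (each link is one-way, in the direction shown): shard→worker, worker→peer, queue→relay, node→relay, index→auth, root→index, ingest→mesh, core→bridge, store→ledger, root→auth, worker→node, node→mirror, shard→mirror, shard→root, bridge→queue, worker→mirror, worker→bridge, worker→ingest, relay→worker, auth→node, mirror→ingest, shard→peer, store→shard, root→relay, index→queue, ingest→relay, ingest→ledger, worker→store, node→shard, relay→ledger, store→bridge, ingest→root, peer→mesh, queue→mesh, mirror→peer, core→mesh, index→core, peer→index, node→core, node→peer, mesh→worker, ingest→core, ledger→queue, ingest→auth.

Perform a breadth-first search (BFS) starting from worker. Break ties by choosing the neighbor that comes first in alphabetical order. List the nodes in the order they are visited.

Visit worker; enqueue bridge, ingest, mirror, node, peer, store → queue [bridge, ingest, mirror, node, peer, store]
Visit bridge; enqueue queue → queue [ingest, mirror, node, peer, store, queue]
Visit ingest; enqueue auth, core, ledger, mesh, relay, root → queue [mirror, node, peer, store, queue, auth, core, ledger, mesh, relay, root]
Visit mirror → queue [node, peer, store, queue, auth, core, ledger, mesh, relay, root]
Visit node; enqueue shard → queue [peer, store, queue, auth, core, ledger, mesh, relay, root, shard]
Visit peer; enqueue index → queue [store, queue, auth, core, ledger, mesh, relay, root, shard, index]
Visit store → queue [queue, auth, core, ledger, mesh, relay, root, shard, index]
Visit queue → queue [auth, core, ledger, mesh, relay, root, shard, index]
Visit auth → queue [core, ledger, mesh, relay, root, shard, index]
Visit core → queue [ledger, mesh, relay, root, shard, index]
Visit ledger → queue [mesh, relay, root, shard, index]
Visit mesh → queue [relay, root, shard, index]
Visit relay → queue [root, shard, index]
Visit root → queue [shard, index]
Visit shard → queue [index]
Visit index → queue []

worker, bridge, ingest, mirror, node, peer, store, queue, auth, core, ledger, mesh, relay, root, shard, index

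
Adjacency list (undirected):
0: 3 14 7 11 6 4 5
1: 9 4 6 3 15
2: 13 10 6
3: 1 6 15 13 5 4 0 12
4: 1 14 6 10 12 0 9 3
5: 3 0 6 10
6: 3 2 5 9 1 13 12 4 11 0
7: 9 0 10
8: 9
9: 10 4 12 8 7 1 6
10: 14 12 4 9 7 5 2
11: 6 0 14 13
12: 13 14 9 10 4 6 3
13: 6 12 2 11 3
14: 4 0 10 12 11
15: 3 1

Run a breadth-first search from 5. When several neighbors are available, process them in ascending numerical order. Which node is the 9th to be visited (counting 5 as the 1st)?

Visit 5; enqueue 0, 3, 6, 10 → queue [0, 3, 6, 10]
Visit 0; enqueue 4, 7, 11, 14 → queue [3, 6, 10, 4, 7, 11, 14]
Visit 3; enqueue 1, 12, 13, 15 → queue [6, 10, 4, 7, 11, 14, 1, 12, 13, 15]
Visit 6; enqueue 2, 9 → queue [10, 4, 7, 11, 14, 1, 12, 13, 15, 2, 9]
Visit 10 → queue [4, 7, 11, 14, 1, 12, 13, 15, 2, 9]
Visit 4 → queue [7, 11, 14, 1, 12, 13, 15, 2, 9]
Visit 7 → queue [11, 14, 1, 12, 13, 15, 2, 9]
Visit 11 → queue [14, 1, 12, 13, 15, 2, 9]
Visit 14 → queue [1, 12, 13, 15, 2, 9]
Visit 1 → queue [12, 13, 15, 2, 9]
Visit 12 → queue [13, 15, 2, 9]
Visit 13 → queue [15, 2, 9]
Visit 15 → queue [2, 9]
Visit 2 → queue [9]
Visit 9; enqueue 8 → queue [8]
Visit 8 → queue []

Visit order: 5, 0, 3, 6, 10, 4, 7, 11, 14, 1, 12, 13, 15, 2, 9, 8

14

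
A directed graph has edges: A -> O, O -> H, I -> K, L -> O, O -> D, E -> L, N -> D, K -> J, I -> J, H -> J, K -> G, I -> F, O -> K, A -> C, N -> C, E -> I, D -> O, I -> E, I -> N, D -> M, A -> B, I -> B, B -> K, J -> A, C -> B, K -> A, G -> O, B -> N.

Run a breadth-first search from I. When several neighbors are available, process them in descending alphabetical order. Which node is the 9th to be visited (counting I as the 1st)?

Visit I; enqueue N, K, J, F, E, B → queue [N, K, J, F, E, B]
Visit N; enqueue D, C → queue [K, J, F, E, B, D, C]
Visit K; enqueue G, A → queue [J, F, E, B, D, C, G, A]
Visit J → queue [F, E, B, D, C, G, A]
Visit F → queue [E, B, D, C, G, A]
Visit E; enqueue L → queue [B, D, C, G, A, L]
Visit B → queue [D, C, G, A, L]
Visit D; enqueue O, M → queue [C, G, A, L, O, M]
Visit C → queue [G, A, L, O, M]
Visit G → queue [A, L, O, M]
Visit A → queue [L, O, M]
Visit L → queue [O, M]
Visit O; enqueue H → queue [M, H]
Visit M → queue [H]
Visit H → queue []

Visit order: I, N, K, J, F, E, B, D, C, G, A, L, O, M, H

C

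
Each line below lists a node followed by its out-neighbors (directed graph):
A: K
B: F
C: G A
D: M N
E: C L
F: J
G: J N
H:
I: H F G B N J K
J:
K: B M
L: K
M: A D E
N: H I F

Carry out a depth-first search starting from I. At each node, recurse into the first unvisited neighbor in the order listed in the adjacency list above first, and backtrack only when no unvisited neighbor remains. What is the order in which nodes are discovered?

Visit I
I → H
I → F
F → J
I → G
G → N
I → B
I → K
K → M
M → A
M → D
M → E
E → C
E → L

I → H → F → J → G → N → B → K → M → A → D → E → C → L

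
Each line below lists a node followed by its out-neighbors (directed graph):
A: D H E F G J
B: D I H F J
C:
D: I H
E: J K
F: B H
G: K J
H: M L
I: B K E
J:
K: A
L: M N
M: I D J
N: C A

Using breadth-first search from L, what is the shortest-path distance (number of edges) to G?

3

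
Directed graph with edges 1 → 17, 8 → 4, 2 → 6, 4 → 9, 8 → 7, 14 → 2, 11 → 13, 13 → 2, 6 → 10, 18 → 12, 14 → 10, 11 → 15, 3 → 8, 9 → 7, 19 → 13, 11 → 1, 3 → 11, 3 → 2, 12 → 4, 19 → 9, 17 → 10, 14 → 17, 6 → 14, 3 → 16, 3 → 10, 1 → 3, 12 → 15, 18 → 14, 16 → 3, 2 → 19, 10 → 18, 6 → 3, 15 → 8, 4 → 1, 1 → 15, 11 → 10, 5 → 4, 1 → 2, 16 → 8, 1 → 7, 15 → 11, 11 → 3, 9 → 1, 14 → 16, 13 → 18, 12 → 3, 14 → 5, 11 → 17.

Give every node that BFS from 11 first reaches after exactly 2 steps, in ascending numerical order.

Level 0: 11
Level 1: 1, 3, 10, 13, 15, 17
Level 2: 2, 7, 8, 16, 18
Level 3: 4, 6, 12, 14, 19
Level 4: 5, 9

2, 7, 8, 16, 18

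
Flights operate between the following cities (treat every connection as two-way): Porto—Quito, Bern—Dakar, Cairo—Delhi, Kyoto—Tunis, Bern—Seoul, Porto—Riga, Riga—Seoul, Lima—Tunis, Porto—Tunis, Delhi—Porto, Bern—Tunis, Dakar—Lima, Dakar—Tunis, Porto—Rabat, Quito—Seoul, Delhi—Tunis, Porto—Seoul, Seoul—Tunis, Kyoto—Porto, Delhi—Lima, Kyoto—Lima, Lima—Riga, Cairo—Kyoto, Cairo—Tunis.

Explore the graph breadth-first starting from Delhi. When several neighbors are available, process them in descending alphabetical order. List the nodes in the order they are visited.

Delhi, Tunis, Porto, Lima, Cairo, Seoul, Kyoto, Dakar, Bern, Riga, Rabat, Quito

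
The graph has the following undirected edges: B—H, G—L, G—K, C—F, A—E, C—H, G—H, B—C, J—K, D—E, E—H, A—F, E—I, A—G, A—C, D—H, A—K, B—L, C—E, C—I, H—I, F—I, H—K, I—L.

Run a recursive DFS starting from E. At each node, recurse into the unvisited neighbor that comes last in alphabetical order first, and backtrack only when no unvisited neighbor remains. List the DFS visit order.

Visit E
E → I
I → L
L → G
G → K
K → J
K → H
H → D
H → C
C → F
F → A
C → B

E → I → L → G → K → J → H → D → C → F → A → B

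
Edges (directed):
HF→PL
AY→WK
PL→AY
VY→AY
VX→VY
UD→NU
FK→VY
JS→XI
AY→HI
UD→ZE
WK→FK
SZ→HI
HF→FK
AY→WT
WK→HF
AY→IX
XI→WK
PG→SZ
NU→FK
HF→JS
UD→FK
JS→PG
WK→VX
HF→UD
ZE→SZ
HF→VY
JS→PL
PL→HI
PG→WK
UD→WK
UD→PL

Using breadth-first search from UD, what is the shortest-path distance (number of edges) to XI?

4

Level 0: UD
Level 1: FK, NU, PL, WK, ZE
Level 2: AY, HF, HI, SZ, VX, VY
Level 3: IX, JS, WT
Level 4: PG, XI
XI first appears at level 4.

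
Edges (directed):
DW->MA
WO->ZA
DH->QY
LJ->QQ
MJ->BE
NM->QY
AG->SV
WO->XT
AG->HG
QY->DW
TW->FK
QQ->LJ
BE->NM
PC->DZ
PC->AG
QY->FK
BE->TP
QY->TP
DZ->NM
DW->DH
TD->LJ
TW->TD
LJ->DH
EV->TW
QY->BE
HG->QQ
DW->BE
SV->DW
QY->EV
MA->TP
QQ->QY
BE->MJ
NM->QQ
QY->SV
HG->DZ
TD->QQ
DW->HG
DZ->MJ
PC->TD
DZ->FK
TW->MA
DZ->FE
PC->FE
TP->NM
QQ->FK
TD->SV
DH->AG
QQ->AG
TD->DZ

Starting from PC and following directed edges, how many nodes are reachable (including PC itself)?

20

BFS from PC visits: PC, AG, DZ, FE, TD, HG, SV, FK, MJ, NM, LJ, QQ, DW, BE, QY, DH, MA, TP, EV, TW
Reachable nodes: 20 of 23 total.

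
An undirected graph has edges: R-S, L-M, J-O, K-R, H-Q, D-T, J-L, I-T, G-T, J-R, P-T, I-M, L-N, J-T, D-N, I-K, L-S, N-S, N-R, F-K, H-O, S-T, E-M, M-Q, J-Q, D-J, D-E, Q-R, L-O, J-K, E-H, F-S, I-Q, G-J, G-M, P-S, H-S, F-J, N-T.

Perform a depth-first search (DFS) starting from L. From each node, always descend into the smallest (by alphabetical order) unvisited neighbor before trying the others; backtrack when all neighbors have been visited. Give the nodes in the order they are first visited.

Visit L
L → J
J → D
D → E
E → H
H → O
H → Q
Q → I
I → K
K → F
F → S
S → N
N → R
N → T
T → G
G → M
T → P

L J D E H O Q I K F S N R T G M P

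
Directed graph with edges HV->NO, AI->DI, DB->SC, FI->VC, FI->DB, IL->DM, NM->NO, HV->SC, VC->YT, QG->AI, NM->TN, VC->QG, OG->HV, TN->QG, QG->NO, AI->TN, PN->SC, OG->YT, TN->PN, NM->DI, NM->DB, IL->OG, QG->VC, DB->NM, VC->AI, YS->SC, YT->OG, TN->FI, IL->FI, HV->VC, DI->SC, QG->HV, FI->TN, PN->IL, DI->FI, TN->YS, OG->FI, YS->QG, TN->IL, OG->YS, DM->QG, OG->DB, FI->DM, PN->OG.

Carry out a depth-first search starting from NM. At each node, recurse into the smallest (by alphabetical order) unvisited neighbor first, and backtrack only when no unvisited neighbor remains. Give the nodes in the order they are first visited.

NM, DB, SC, DI, FI, DM, QG, AI, TN, IL, OG, HV, NO, VC, YT, YS, PN

Visit NM
NM → DB
DB → SC
NM → DI
DI → FI
FI → DM
DM → QG
QG → AI
AI → TN
TN → IL
IL → OG
OG → HV
HV → NO
HV → VC
VC → YT
OG → YS
TN → PN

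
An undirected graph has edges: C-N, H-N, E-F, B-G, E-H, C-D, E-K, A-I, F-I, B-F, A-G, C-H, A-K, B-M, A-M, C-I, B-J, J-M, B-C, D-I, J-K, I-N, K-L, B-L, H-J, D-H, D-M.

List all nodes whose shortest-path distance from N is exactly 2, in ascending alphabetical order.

A, B, D, E, F, J

Level 0: N
Level 1: C, H, I
Level 2: A, B, D, E, F, J
Level 3: G, K, L, M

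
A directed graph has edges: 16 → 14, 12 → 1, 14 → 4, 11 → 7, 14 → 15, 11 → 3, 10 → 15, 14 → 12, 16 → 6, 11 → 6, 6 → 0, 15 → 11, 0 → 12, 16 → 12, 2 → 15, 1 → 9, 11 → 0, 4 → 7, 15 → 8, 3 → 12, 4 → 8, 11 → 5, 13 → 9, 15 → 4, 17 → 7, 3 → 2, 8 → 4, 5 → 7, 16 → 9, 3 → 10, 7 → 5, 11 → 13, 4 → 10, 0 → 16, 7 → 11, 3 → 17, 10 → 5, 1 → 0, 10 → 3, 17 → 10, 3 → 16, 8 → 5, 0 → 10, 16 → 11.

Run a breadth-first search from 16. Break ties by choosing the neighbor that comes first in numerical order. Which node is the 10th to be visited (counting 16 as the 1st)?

Visit 16; enqueue 6, 9, 11, 12, 14 → queue [6, 9, 11, 12, 14]
Visit 6; enqueue 0 → queue [9, 11, 12, 14, 0]
Visit 9 → queue [11, 12, 14, 0]
Visit 11; enqueue 3, 5, 7, 13 → queue [12, 14, 0, 3, 5, 7, 13]
Visit 12; enqueue 1 → queue [14, 0, 3, 5, 7, 13, 1]
Visit 14; enqueue 4, 15 → queue [0, 3, 5, 7, 13, 1, 4, 15]
Visit 0; enqueue 10 → queue [3, 5, 7, 13, 1, 4, 15, 10]
Visit 3; enqueue 2, 17 → queue [5, 7, 13, 1, 4, 15, 10, 2, 17]
Visit 5 → queue [7, 13, 1, 4, 15, 10, 2, 17]
Visit 7 → queue [13, 1, 4, 15, 10, 2, 17]
Visit 13 → queue [1, 4, 15, 10, 2, 17]
Visit 1 → queue [4, 15, 10, 2, 17]
Visit 4; enqueue 8 → queue [15, 10, 2, 17, 8]
Visit 15 → queue [10, 2, 17, 8]
Visit 10 → queue [2, 17, 8]
Visit 2 → queue [17, 8]
Visit 17 → queue [8]
Visit 8 → queue []

Visit order: 16, 6, 9, 11, 12, 14, 0, 3, 5, 7, 13, 1, 4, 15, 10, 2, 17, 8

7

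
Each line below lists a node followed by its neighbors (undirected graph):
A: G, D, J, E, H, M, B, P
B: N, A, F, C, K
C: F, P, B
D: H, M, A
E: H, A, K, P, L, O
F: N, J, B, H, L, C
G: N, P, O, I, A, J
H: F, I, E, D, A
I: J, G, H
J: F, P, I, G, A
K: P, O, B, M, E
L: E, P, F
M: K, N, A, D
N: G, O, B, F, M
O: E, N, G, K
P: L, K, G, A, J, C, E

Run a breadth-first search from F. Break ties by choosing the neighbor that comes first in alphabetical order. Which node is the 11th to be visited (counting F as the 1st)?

Visit F; enqueue B, C, H, J, L, N → queue [B, C, H, J, L, N]
Visit B; enqueue A, K → queue [C, H, J, L, N, A, K]
Visit C; enqueue P → queue [H, J, L, N, A, K, P]
Visit H; enqueue D, E, I → queue [J, L, N, A, K, P, D, E, I]
Visit J; enqueue G → queue [L, N, A, K, P, D, E, I, G]
Visit L → queue [N, A, K, P, D, E, I, G]
Visit N; enqueue M, O → queue [A, K, P, D, E, I, G, M, O]
Visit A → queue [K, P, D, E, I, G, M, O]
Visit K → queue [P, D, E, I, G, M, O]
Visit P → queue [D, E, I, G, M, O]
Visit D → queue [E, I, G, M, O]
Visit E → queue [I, G, M, O]
Visit I → queue [G, M, O]
Visit G → queue [M, O]
Visit M → queue [O]
Visit O → queue []

Visit order: F, B, C, H, J, L, N, A, K, P, D, E, I, G, M, O

D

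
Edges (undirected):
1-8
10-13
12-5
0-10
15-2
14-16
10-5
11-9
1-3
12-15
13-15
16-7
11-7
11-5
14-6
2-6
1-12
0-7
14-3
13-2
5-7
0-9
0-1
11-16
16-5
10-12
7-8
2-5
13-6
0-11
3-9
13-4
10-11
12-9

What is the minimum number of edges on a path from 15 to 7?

3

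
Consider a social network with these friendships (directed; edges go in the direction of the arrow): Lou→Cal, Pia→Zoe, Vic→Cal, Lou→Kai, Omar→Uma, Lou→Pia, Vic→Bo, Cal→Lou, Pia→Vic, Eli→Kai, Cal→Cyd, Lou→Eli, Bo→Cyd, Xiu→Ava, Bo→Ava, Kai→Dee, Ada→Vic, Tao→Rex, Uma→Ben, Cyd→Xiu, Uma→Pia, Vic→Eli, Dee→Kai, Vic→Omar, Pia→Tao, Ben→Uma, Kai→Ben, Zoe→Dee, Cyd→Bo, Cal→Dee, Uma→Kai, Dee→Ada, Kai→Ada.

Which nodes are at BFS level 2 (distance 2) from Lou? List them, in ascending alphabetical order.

Level 0: Lou
Level 1: Cal, Eli, Kai, Pia
Level 2: Ada, Ben, Cyd, Dee, Tao, Vic, Zoe
Level 3: Bo, Omar, Rex, Uma, Xiu
Level 4: Ava

Ada, Ben, Cyd, Dee, Tao, Vic, Zoe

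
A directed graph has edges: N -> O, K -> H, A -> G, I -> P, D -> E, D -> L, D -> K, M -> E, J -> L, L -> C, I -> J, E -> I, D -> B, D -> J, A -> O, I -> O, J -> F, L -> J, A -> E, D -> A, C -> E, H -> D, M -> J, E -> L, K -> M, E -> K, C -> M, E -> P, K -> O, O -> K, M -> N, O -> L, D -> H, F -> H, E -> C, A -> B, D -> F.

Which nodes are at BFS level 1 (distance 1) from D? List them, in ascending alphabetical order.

Level 0: D
Level 1: A, B, E, F, H, J, K, L
Level 2: C, G, I, M, O, P
Level 3: N

A, B, E, F, H, J, K, L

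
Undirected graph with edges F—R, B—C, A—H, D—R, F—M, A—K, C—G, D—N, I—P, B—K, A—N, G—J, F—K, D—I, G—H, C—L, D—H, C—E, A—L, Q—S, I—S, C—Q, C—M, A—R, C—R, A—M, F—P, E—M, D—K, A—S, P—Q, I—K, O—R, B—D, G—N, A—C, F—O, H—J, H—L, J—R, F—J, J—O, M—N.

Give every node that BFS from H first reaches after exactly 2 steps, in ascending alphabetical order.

Level 0: H
Level 1: A, D, G, J, L
Level 2: B, C, F, I, K, M, N, O, R, S
Level 3: E, P, Q

B, C, F, I, K, M, N, O, R, S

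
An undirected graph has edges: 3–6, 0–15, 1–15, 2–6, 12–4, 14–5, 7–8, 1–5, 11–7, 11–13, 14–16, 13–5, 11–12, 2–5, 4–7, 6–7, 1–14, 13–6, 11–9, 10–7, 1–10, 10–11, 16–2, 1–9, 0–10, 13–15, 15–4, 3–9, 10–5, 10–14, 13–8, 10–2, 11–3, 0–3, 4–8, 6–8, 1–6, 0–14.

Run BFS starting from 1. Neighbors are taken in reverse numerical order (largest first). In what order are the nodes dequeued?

1 -> 15 -> 14 -> 10 -> 9 -> 6 -> 5 -> 13 -> 4 -> 0 -> 16 -> 11 -> 7 -> 2 -> 3 -> 8 -> 12

Visit 1; enqueue 15, 14, 10, 9, 6, 5 → queue [15, 14, 10, 9, 6, 5]
Visit 15; enqueue 13, 4, 0 → queue [14, 10, 9, 6, 5, 13, 4, 0]
Visit 14; enqueue 16 → queue [10, 9, 6, 5, 13, 4, 0, 16]
Visit 10; enqueue 11, 7, 2 → queue [9, 6, 5, 13, 4, 0, 16, 11, 7, 2]
Visit 9; enqueue 3 → queue [6, 5, 13, 4, 0, 16, 11, 7, 2, 3]
Visit 6; enqueue 8 → queue [5, 13, 4, 0, 16, 11, 7, 2, 3, 8]
Visit 5 → queue [13, 4, 0, 16, 11, 7, 2, 3, 8]
Visit 13 → queue [4, 0, 16, 11, 7, 2, 3, 8]
Visit 4; enqueue 12 → queue [0, 16, 11, 7, 2, 3, 8, 12]
Visit 0 → queue [16, 11, 7, 2, 3, 8, 12]
Visit 16 → queue [11, 7, 2, 3, 8, 12]
Visit 11 → queue [7, 2, 3, 8, 12]
Visit 7 → queue [2, 3, 8, 12]
Visit 2 → queue [3, 8, 12]
Visit 3 → queue [8, 12]
Visit 8 → queue [12]
Visit 12 → queue []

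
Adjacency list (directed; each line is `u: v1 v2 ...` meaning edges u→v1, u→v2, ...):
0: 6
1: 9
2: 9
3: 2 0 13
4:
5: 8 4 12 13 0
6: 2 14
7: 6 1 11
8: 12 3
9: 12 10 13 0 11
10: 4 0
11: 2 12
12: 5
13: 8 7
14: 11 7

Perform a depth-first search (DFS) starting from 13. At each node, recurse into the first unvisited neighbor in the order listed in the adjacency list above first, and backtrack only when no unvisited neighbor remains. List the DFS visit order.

Visit 13
13 → 8
8 → 12
12 → 5
5 → 4
5 → 0
0 → 6
6 → 2
2 → 9
9 → 10
9 → 11
6 → 14
14 → 7
7 → 1
8 → 3

13 → 8 → 12 → 5 → 4 → 0 → 6 → 2 → 9 → 10 → 11 → 14 → 7 → 1 → 3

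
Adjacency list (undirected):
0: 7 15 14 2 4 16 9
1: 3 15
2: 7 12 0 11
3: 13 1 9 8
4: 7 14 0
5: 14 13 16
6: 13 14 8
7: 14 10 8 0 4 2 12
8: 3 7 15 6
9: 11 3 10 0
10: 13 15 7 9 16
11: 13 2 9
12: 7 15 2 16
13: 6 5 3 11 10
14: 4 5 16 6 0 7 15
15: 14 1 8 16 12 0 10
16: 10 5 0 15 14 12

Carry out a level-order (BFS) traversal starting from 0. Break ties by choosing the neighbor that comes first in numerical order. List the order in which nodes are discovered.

0, 2, 4, 7, 9, 14, 15, 16, 11, 12, 8, 10, 3, 5, 6, 1, 13

Visit 0; enqueue 2, 4, 7, 9, 14, 15, 16 → queue [2, 4, 7, 9, 14, 15, 16]
Visit 2; enqueue 11, 12 → queue [4, 7, 9, 14, 15, 16, 11, 12]
Visit 4 → queue [7, 9, 14, 15, 16, 11, 12]
Visit 7; enqueue 8, 10 → queue [9, 14, 15, 16, 11, 12, 8, 10]
Visit 9; enqueue 3 → queue [14, 15, 16, 11, 12, 8, 10, 3]
Visit 14; enqueue 5, 6 → queue [15, 16, 11, 12, 8, 10, 3, 5, 6]
Visit 15; enqueue 1 → queue [16, 11, 12, 8, 10, 3, 5, 6, 1]
Visit 16 → queue [11, 12, 8, 10, 3, 5, 6, 1]
Visit 11; enqueue 13 → queue [12, 8, 10, 3, 5, 6, 1, 13]
Visit 12 → queue [8, 10, 3, 5, 6, 1, 13]
Visit 8 → queue [10, 3, 5, 6, 1, 13]
Visit 10 → queue [3, 5, 6, 1, 13]
Visit 3 → queue [5, 6, 1, 13]
Visit 5 → queue [6, 1, 13]
Visit 6 → queue [1, 13]
Visit 1 → queue [13]
Visit 13 → queue []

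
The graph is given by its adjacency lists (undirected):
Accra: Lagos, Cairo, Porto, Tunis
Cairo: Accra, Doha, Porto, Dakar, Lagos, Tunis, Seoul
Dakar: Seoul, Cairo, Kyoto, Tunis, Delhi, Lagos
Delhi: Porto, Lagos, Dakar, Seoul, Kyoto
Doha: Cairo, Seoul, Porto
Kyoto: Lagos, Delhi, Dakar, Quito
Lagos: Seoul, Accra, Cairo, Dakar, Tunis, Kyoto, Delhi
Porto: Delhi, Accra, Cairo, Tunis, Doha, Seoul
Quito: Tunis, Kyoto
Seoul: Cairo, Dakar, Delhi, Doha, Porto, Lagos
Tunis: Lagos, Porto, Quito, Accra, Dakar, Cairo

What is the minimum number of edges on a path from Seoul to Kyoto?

2

Level 0: Seoul
Level 1: Cairo, Dakar, Delhi, Doha, Lagos, Porto
Level 2: Accra, Kyoto, Tunis
Level 3: Quito
Kyoto first appears at level 2.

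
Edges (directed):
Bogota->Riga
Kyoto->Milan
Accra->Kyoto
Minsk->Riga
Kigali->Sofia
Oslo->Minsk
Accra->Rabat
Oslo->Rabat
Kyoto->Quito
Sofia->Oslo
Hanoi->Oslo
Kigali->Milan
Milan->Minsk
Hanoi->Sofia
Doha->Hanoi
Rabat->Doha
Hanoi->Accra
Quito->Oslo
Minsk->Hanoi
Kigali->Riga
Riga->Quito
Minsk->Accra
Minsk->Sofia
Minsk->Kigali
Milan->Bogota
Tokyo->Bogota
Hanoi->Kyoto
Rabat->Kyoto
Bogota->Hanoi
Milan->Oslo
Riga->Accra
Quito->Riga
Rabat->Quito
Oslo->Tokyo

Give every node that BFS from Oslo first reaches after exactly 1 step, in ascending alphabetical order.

Minsk, Rabat, Tokyo

Level 0: Oslo
Level 1: Minsk, Rabat, Tokyo
Level 2: Accra, Bogota, Doha, Hanoi, Kigali, Kyoto, Quito, Riga, Sofia
Level 3: Milan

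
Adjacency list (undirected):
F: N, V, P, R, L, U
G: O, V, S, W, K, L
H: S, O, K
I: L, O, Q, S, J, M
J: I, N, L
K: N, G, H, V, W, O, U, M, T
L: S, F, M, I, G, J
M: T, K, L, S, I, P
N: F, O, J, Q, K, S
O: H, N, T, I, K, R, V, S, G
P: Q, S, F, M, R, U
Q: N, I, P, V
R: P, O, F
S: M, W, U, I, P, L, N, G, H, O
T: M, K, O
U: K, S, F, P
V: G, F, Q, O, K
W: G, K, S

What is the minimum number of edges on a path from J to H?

Level 0: J
Level 1: I, L, N
Level 2: F, G, K, M, O, Q, S
Level 3: H, P, R, T, U, V, W
H first appears at level 3.

3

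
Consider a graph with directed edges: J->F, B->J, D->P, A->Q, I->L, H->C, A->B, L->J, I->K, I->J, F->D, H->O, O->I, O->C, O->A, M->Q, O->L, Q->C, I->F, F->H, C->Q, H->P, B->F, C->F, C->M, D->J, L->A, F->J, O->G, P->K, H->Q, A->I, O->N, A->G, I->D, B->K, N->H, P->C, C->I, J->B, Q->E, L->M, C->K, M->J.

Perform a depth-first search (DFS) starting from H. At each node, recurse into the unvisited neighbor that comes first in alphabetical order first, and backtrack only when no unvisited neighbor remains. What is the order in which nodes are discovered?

H C F D J B K P I L A G Q E M O N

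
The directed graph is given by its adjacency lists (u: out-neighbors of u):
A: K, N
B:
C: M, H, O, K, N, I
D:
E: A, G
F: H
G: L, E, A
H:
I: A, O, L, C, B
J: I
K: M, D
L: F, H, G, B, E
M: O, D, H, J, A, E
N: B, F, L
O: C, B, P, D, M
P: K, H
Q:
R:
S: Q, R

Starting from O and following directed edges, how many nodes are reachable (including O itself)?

16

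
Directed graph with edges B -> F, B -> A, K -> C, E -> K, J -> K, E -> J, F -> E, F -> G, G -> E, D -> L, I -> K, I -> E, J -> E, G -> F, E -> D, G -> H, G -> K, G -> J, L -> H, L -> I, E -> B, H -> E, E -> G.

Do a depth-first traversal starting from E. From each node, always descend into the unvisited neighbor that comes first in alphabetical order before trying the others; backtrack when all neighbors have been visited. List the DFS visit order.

Visit E
E → B
B → A
B → F
F → G
G → H
G → J
J → K
K → C
E → D
D → L
L → I

E, B, A, F, G, H, J, K, C, D, L, I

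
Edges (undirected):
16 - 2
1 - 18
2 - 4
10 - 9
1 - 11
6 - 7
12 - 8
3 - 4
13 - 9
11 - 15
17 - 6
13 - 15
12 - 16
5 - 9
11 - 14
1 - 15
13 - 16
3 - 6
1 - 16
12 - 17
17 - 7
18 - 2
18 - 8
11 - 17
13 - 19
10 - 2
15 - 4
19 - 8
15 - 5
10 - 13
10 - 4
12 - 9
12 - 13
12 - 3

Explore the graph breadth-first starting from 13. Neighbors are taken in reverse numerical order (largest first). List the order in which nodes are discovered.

13 -> 19 -> 16 -> 15 -> 12 -> 10 -> 9 -> 8 -> 2 -> 1 -> 11 -> 5 -> 4 -> 17 -> 3 -> 18 -> 14 -> 7 -> 6

Visit 13; enqueue 19, 16, 15, 12, 10, 9 → queue [19, 16, 15, 12, 10, 9]
Visit 19; enqueue 8 → queue [16, 15, 12, 10, 9, 8]
Visit 16; enqueue 2, 1 → queue [15, 12, 10, 9, 8, 2, 1]
Visit 15; enqueue 11, 5, 4 → queue [12, 10, 9, 8, 2, 1, 11, 5, 4]
Visit 12; enqueue 17, 3 → queue [10, 9, 8, 2, 1, 11, 5, 4, 17, 3]
Visit 10 → queue [9, 8, 2, 1, 11, 5, 4, 17, 3]
Visit 9 → queue [8, 2, 1, 11, 5, 4, 17, 3]
Visit 8; enqueue 18 → queue [2, 1, 11, 5, 4, 17, 3, 18]
Visit 2 → queue [1, 11, 5, 4, 17, 3, 18]
Visit 1 → queue [11, 5, 4, 17, 3, 18]
Visit 11; enqueue 14 → queue [5, 4, 17, 3, 18, 14]
Visit 5 → queue [4, 17, 3, 18, 14]
Visit 4 → queue [17, 3, 18, 14]
Visit 17; enqueue 7, 6 → queue [3, 18, 14, 7, 6]
Visit 3 → queue [18, 14, 7, 6]
Visit 18 → queue [14, 7, 6]
Visit 14 → queue [7, 6]
Visit 7 → queue [6]
Visit 6 → queue []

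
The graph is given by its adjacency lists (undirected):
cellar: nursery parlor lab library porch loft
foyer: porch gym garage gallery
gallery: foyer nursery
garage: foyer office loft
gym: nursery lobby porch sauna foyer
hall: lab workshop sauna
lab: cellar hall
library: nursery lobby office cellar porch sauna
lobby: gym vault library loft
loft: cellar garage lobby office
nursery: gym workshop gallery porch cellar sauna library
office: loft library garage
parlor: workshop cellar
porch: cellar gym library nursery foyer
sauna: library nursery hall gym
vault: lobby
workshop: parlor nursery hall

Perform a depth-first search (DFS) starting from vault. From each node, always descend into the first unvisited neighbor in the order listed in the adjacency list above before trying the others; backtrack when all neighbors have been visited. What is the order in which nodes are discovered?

vault lobby gym nursery workshop parlor cellar lab hall sauna library office loft garage foyer porch gallery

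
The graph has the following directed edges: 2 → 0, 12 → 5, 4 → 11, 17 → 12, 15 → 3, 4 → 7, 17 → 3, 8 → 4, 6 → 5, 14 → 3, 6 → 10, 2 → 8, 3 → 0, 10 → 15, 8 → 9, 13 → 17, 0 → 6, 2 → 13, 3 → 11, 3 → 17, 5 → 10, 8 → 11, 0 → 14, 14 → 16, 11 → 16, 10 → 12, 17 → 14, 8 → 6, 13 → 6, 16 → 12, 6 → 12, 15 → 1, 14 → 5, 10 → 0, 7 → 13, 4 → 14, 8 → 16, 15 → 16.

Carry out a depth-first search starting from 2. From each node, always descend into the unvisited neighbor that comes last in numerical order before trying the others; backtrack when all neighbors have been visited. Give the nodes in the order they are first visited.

Visit 2
2 → 13
13 → 17
17 → 14
14 → 16
16 → 12
12 → 5
5 → 10
10 → 15
15 → 3
3 → 11
3 → 0
0 → 6
15 → 1
2 → 8
8 → 9
8 → 4
4 → 7

2, 13, 17, 14, 16, 12, 5, 10, 15, 3, 11, 0, 6, 1, 8, 9, 4, 7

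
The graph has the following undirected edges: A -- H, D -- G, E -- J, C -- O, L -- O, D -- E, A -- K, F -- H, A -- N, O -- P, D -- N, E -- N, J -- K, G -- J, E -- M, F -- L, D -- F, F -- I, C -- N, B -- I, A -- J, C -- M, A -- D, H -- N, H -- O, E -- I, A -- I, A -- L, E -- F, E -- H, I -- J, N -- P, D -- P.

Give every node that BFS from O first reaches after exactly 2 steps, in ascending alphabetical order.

Level 0: O
Level 1: C, H, L, P
Level 2: A, D, E, F, M, N
Level 3: G, I, J, K
Level 4: B

A, D, E, F, M, N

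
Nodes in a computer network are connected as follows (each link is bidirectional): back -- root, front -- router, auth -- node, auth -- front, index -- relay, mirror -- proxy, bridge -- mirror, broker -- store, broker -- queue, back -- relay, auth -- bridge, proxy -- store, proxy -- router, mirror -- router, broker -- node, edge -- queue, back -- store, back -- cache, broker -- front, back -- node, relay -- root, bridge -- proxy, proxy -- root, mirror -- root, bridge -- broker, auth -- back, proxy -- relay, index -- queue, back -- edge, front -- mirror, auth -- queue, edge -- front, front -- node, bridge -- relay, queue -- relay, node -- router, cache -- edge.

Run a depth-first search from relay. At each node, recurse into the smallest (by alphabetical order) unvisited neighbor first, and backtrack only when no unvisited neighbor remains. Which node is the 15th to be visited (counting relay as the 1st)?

Visit relay
relay → back
back → auth
auth → bridge
bridge → broker
broker → front
front → edge
edge → cache
edge → queue
queue → index
front → mirror
mirror → proxy
proxy → root
proxy → router
router → node
proxy → store

Visit order: relay, back, auth, bridge, broker, front, edge, cache, queue, index, mirror, proxy, root, router, node, store

node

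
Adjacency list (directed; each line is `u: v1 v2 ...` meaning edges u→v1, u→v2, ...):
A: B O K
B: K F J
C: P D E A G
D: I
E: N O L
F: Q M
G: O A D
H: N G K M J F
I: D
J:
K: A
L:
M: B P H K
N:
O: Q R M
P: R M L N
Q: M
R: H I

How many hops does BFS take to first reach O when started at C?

2

Level 0: C
Level 1: A, D, E, G, P
Level 2: B, I, K, L, M, N, O, R
Level 3: F, H, J, Q
O first appears at level 2.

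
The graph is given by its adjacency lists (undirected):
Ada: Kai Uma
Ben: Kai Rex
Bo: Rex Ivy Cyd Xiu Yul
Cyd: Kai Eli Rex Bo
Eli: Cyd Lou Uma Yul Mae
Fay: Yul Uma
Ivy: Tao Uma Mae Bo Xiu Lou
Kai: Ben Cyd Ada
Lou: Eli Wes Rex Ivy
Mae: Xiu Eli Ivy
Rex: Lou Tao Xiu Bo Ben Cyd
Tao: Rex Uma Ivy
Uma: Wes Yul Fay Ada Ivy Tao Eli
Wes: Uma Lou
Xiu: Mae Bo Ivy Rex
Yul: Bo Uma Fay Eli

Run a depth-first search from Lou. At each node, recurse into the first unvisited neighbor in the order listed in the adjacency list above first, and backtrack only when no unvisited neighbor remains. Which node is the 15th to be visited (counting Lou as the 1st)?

Visit Lou
Lou → Eli
Eli → Cyd
Cyd → Kai
Kai → Ben
Ben → Rex
Rex → Tao
Tao → Uma
Uma → Wes
Uma → Yul
Yul → Bo
Bo → Ivy
Ivy → Mae
Mae → Xiu
Yul → Fay
Uma → Ada

Visit order: Lou, Eli, Cyd, Kai, Ben, Rex, Tao, Uma, Wes, Yul, Bo, Ivy, Mae, Xiu, Fay, Ada

Fay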